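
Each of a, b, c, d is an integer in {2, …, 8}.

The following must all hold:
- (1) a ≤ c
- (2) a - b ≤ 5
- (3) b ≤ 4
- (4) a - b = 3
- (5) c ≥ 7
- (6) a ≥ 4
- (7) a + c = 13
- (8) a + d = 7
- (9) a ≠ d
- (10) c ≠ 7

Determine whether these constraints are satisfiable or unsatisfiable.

Satisfiable

The assignment a = 5, b = 2, c = 8, d = 2 works:
  constraint 2 holds since a - b = 3.
  constraint 4 holds since a - b = 3.
  constraint 7 holds since a + c = 13.
The rest check out directly.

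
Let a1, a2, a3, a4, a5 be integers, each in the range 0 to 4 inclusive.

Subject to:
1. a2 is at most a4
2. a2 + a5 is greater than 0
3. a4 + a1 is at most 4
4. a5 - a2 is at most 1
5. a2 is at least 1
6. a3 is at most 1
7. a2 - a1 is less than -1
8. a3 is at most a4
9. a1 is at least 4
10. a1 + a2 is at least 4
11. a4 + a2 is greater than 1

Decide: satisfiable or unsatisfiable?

From constraints 1 and 5: a4 ≥ a2 ≥ 1. From constraint 9: a1 ≥ 4. Hence a4 + a1 ≥ 5. But constraint 3 requires a4 + a1 ≤ 4, and 4 < 5. Contradiction.

Unsatisfiable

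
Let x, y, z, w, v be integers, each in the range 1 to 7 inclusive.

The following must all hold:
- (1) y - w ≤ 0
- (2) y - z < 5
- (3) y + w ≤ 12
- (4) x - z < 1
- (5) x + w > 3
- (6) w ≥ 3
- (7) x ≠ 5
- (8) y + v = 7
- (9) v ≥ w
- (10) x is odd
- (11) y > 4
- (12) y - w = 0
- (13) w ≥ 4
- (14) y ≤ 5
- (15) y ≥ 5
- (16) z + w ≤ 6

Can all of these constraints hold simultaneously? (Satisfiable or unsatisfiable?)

From constraint 15: y ≥ 5. From constraints 9 and 13: v ≥ w ≥ 4. Hence y + v ≥ 9. But constraint 8 requires y + v = 7, and 7 < 9. Contradiction.

Unsatisfiable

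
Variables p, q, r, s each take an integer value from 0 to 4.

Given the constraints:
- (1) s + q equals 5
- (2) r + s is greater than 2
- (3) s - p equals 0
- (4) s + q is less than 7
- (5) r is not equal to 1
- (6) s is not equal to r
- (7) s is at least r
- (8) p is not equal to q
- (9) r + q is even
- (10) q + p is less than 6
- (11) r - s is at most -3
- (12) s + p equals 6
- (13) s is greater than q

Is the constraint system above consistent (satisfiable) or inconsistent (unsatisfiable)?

One satisfying assignment is p = 3, q = 2, r = 0, s = 3.
For the less obvious constraints — constraint 1: s + q = 5; constraint 2: r + s = 3 — and the others hold by inspection.

Satisfiable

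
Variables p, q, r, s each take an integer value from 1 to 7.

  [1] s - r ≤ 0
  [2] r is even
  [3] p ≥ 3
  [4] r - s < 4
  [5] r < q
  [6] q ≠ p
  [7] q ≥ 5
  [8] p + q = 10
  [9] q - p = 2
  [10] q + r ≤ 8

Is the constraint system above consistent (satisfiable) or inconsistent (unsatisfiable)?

Try p = 4, q = 6, r = 2, s = 1.
Check constraint 1: s - r = -1; constraint 4: r - s = 1; constraint 8: p + q = 10. The remaining constraints are straightforward to verify.

Satisfiable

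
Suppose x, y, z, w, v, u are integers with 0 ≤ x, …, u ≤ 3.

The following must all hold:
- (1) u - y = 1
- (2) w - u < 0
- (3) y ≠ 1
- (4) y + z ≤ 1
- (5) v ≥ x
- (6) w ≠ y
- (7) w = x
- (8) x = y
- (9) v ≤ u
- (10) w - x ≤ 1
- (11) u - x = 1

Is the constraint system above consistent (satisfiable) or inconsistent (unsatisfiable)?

Unsatisfiable

From constraints 7 and 8, w = x = y, so w = y. But constraint 6 says w ≠ y. Contradiction.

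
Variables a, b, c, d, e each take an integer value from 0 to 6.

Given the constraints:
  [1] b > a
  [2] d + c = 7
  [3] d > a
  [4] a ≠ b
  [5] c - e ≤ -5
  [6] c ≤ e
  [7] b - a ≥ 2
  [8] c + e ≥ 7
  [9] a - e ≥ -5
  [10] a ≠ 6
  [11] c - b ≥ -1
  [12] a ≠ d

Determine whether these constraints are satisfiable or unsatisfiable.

Unsatisfiable

Constraints 5, 7, 9, and 11 give e − c ≥ 5, c − b ≥ -1, b − a ≥ 2, a − e ≥ -5.
Adding all 4 inequalities: the left sides telescope to 0, and the right sides sum to 5 + (-1) + 2 + (-5) = 1. So 0 ≥ 1, which is false.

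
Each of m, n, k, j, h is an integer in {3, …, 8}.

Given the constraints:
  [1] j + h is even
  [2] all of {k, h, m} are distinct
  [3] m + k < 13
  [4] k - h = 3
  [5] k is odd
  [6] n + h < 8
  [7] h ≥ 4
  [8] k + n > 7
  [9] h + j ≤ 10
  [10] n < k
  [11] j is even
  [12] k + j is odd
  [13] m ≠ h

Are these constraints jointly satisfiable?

One satisfying assignment is m = 3, n = 3, k = 7, j = 6, h = 4.
For the less obvious constraints — constraint 3: m + k = 10; constraint 4: k - h = 3; constraint 6: n + h = 7 — and the others hold by inspection.

Satisfiable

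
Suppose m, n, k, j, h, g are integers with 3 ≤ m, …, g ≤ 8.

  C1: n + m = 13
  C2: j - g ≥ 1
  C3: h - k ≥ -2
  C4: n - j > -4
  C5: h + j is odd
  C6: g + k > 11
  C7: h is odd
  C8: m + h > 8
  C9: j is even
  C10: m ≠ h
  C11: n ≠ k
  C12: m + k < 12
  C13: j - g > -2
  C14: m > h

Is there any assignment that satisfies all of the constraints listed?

Setting (m, n, k, j, h, g) = (6, 7, 5, 8, 5, 7) satisfies everything: constraint 1: n + m = 13; constraint 2: j - g = 1; constraint 3: h - k = 0, and the others follow.

Satisfiable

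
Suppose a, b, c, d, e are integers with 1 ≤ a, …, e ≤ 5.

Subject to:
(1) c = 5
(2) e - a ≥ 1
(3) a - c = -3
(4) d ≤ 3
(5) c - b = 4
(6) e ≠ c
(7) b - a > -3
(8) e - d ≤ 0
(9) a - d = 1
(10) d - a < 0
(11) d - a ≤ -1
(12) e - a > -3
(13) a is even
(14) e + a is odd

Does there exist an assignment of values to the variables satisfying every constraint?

Unsatisfiable

Constraints 2, 8, and 11 give d − e ≥ 0, e − a ≥ 1, a − d ≥ 1.
Adding all 3 inequalities: the left sides telescope to 0, and the right sides sum to 0 + 1 + 1 = 2. So 0 ≥ 2, which is false.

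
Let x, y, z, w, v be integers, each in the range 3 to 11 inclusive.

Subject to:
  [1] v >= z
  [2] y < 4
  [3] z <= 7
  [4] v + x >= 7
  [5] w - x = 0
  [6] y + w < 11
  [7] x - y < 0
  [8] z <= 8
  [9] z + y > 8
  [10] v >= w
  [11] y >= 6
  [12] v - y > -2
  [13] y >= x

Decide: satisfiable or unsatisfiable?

Unsatisfiable

From constraint 11: y ≥ 6. From constraint 2: y ≤ 3. But 3 < 6, so no value of y works.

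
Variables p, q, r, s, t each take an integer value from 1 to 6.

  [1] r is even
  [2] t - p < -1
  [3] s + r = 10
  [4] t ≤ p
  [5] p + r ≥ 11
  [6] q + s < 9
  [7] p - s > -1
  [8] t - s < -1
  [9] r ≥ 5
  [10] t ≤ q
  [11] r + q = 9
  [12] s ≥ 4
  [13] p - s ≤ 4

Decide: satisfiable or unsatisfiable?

One satisfying assignment is p = 5, q = 3, r = 6, s = 4, t = 1.
For the less obvious constraints — constraint 2: t - p = -4; constraint 3: s + r = 10; constraint 5: p + r = 11 — and the others hold by inspection.

Satisfiable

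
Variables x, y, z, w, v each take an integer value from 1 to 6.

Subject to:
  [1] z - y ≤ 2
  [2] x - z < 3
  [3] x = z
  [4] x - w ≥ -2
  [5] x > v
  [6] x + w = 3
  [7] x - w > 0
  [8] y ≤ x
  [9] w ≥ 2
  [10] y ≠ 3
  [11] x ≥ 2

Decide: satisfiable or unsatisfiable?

From constraint 11: x ≥ 2. From constraint 9: w ≥ 2. Hence x + w ≥ 4. But constraint 6 requires x + w = 3, and 3 < 4. Contradiction.

Unsatisfiable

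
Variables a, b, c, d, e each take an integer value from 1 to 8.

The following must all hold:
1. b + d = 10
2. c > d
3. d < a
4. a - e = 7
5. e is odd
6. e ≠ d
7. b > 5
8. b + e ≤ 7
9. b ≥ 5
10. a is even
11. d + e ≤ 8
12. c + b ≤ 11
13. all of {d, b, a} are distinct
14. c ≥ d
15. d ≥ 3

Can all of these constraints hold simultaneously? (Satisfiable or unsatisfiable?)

Try a = 8, b = 6, c = 5, d = 4, e = 1.
Check constraint 1: b + d = 10; constraint 4: a - e = 7. The remaining constraints are straightforward to verify.

Satisfiable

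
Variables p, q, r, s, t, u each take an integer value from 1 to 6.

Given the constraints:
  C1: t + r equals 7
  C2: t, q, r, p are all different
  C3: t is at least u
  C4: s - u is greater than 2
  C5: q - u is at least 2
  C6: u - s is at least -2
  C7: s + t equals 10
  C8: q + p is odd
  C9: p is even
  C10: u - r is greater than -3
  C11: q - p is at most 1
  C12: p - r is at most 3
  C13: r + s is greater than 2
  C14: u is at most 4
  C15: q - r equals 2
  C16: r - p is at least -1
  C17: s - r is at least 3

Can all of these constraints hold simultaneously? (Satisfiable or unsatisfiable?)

Unsatisfiable

Constraints 5, 6, 11, 16, and 17 give p − q ≥ -1, q − u ≥ 2, u − s ≥ -2, s − r ≥ 3, r − p ≥ -1.
Adding all 5 inequalities: the left sides telescope to 0, and the right sides sum to (-1) + 2 + (-2) + 3 + (-1) = 1. So 0 ≥ 1, which is false.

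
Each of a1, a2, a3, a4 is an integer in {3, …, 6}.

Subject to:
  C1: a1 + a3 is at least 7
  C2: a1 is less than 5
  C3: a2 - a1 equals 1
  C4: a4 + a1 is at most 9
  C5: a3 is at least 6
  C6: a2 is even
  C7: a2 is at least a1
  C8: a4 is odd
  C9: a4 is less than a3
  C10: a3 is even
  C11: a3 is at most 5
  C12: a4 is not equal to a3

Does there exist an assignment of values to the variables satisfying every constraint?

From constraint 5: a3 ≥ 6. From constraint 11: a3 ≤ 5. But 5 < 6, so no value of a3 works.

Unsatisfiable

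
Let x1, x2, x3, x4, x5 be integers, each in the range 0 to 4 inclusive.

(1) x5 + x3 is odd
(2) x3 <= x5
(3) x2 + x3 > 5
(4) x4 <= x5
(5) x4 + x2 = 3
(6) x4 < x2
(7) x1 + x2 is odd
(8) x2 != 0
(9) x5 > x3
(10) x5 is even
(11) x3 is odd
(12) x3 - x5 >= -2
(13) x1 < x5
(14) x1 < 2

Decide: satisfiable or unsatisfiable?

Satisfiable

Setting (x1, x2, x3, x4, x5) = (0, 3, 3, 0, 4) satisfies everything: constraint 3: x2 + x3 = 6; constraint 5: x4 + x2 = 3; constraint 12: x3 - x5 = -1, and the others follow.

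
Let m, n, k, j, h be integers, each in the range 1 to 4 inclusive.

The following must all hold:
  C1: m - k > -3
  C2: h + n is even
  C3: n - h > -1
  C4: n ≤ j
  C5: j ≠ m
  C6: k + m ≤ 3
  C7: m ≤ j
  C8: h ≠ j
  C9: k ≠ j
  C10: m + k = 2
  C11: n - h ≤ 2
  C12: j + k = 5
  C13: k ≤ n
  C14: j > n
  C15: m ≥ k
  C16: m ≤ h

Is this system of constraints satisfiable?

The assignment m = 1, n = 3, k = 1, j = 4, h = 1 works:
  constraint 1 holds since m - k = 0.
  constraint 3 holds since n - h = 2.
  constraint 6 holds since k + m = 2.
The rest check out directly.

Satisfiable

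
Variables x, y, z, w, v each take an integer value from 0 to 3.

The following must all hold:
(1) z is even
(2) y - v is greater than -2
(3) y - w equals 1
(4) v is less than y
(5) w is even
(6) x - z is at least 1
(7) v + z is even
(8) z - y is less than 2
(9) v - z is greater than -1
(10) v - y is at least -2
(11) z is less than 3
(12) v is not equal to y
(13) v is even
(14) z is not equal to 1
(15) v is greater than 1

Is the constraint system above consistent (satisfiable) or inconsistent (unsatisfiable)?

Satisfiable

One satisfying assignment is x = 3, y = 3, z = 2, w = 2, v = 2.
For the less obvious constraints — constraint 2: y - v = 1; constraint 3: y - w = 1; constraint 6: x - z = 1 — and the others hold by inspection.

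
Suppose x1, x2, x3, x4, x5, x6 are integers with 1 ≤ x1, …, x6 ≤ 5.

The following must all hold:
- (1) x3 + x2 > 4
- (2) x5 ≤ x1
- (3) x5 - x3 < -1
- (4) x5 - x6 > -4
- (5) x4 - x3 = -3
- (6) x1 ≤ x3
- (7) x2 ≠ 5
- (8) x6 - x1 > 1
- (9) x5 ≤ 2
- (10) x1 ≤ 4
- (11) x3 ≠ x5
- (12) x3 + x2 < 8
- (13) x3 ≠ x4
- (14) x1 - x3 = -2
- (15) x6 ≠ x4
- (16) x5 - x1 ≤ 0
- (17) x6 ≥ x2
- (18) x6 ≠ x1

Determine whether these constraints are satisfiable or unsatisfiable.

The assignment x1 = 2, x2 = 3, x3 = 4, x4 = 1, x5 = 2, x6 = 4 works:
  constraint 1 holds since x3 + x2 = 7.
  constraint 3 holds since x5 - x3 = -2.
The rest check out directly.

Satisfiable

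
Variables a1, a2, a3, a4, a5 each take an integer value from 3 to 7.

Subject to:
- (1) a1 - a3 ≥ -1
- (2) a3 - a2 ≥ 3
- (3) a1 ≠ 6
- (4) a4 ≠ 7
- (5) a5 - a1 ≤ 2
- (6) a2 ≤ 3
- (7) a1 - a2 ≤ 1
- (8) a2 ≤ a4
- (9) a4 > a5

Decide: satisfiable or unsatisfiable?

Unsatisfiable

Constraints 1, 2, and 7 give a2 − a1 ≥ -1, a1 − a3 ≥ -1, a3 − a2 ≥ 3.
Adding all 3 inequalities: the left sides telescope to 0, and the right sides sum to (-1) + (-1) + 3 = 1. So 0 ≥ 1, which is false.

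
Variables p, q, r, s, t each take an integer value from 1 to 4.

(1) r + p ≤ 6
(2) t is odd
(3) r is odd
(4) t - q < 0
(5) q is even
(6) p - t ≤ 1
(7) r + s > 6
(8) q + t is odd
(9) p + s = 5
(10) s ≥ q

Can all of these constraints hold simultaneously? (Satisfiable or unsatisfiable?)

One satisfying assignment is p = 1, q = 2, r = 3, s = 4, t = 1.
For the less obvious constraints — constraint 1: r + p = 4; constraint 4: t - q = -1; constraint 6: p - t = 0 — and the others hold by inspection.

Satisfiable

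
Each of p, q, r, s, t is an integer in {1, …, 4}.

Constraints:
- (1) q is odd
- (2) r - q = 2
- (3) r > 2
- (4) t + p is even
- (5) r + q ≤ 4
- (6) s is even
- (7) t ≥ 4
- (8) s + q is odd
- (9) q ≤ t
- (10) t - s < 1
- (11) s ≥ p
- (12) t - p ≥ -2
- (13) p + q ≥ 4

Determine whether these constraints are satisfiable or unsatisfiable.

Satisfiable

Setting (p, q, r, s, t) = (4, 1, 3, 4, 4) satisfies everything: constraint 2: r - q = 2; constraint 5: r + q = 4; constraint 10: t - s = 0, and the others follow.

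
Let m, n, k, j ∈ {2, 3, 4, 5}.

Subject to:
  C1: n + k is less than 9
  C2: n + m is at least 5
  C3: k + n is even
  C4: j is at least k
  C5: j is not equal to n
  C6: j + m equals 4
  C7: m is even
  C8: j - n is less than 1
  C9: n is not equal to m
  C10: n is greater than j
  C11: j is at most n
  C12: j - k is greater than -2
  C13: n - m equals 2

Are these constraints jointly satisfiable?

Satisfiable

One satisfying assignment is m = 2, n = 4, k = 2, j = 2.
For the less obvious constraints — constraint 1: n + k = 6; constraint 2: n + m = 6 — and the others hold by inspection.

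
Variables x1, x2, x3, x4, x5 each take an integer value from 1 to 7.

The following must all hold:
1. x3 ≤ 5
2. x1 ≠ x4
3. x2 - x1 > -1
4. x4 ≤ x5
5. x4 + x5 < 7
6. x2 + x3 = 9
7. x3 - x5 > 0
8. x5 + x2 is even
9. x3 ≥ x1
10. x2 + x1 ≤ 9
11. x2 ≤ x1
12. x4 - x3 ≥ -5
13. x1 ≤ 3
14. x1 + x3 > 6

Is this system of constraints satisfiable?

Unsatisfiable

From constraints 11 and 13: x2 ≤ x1 ≤ 3. From constraint 1: x3 ≤ 5. Hence x2 + x3 ≤ 8. But constraint 6 requires x2 + x3 = 9, and 9 > 8. Contradiction.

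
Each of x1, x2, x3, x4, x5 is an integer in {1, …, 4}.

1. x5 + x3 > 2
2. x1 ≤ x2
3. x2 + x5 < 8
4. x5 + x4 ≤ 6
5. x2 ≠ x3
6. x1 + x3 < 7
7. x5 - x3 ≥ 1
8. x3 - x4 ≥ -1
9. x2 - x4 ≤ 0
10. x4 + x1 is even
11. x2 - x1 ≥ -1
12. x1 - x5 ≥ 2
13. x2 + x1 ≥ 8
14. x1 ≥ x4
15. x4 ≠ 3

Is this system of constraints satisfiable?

Constraints 7, 8, 9, 11, and 12 give x1 − x5 ≥ 2, x5 − x3 ≥ 1, x3 − x4 ≥ -1, x4 − x2 ≥ 0, x2 − x1 ≥ -1.
Adding all 5 inequalities: the left sides telescope to 0, and the right sides sum to 2 + 1 + (-1) + 0 + (-1) = 1. So 0 ≥ 1, which is false.

Unsatisfiable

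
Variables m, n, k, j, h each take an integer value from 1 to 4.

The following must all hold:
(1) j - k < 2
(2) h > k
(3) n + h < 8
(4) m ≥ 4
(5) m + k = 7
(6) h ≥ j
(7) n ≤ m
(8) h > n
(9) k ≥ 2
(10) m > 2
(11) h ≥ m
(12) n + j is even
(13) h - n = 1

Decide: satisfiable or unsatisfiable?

Setting (m, n, k, j, h) = (4, 3, 3, 3, 4) satisfies everything: constraint 1: j - k = 0; constraint 3: n + h = 7; constraint 5: m + k = 7, and the others follow.

Satisfiable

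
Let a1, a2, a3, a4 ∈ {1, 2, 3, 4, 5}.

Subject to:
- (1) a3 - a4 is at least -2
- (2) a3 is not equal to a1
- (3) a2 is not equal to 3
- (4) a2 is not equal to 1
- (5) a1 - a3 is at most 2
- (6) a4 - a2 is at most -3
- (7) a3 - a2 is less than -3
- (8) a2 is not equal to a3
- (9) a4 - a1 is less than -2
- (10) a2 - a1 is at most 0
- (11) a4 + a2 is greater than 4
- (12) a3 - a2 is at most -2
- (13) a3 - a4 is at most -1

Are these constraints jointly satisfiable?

Unsatisfiable

Constraints 5, 6, 10, and 13 give a2 − a4 ≥ 3, a4 − a3 ≥ 1, a3 − a1 ≥ -2, a1 − a2 ≥ 0.
Adding all 4 inequalities: the left sides telescope to 0, and the right sides sum to 3 + 1 + (-2) + 0 = 2. So 0 ≥ 2, which is false.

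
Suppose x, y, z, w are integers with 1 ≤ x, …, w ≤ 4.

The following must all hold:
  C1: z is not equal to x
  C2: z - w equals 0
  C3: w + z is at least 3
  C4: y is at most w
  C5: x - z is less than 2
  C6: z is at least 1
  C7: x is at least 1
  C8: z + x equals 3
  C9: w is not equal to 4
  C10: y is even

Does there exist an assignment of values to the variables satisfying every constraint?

Satisfiable

One satisfying assignment is x = 1, y = 2, z = 2, w = 2.
For the less obvious constraints — constraint 2: z - w = 0; constraint 3: w + z = 4 — and the others hold by inspection.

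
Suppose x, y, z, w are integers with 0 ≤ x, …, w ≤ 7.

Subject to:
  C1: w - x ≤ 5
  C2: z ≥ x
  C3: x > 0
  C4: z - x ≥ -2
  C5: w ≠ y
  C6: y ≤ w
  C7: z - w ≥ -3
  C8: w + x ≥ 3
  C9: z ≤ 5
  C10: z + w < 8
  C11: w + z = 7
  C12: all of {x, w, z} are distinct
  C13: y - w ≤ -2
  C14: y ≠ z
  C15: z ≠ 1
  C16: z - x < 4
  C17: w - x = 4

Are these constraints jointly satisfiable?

Satisfiable

One satisfying assignment is x = 1, y = 1, z = 2, w = 5.
For the less obvious constraints — constraint 1: w - x = 4; constraint 4: z - x = 1 — and the others hold by inspection.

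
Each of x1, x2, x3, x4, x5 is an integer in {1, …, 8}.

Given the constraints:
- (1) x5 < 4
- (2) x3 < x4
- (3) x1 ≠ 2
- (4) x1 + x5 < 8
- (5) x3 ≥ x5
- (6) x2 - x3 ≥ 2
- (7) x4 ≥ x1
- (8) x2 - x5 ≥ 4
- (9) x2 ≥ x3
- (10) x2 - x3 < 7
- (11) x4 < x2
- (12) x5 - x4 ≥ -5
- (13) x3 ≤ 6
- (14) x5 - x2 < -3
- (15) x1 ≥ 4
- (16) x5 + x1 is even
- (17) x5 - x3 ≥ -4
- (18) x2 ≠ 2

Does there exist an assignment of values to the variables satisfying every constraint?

Satisfiable

Setting (x1, x2, x3, x4, x5) = (4, 8, 4, 6, 2) satisfies everything: constraint 4: x1 + x5 = 6; constraint 6: x2 - x3 = 4; constraint 8: x2 - x5 = 6, and the others follow.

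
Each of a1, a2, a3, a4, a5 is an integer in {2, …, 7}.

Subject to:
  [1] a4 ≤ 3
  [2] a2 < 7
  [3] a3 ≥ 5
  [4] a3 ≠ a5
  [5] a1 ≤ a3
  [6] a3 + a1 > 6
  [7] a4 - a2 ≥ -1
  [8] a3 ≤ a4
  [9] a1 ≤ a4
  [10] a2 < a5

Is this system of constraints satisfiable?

From constraint 3: a3 ≥ 5. From constraints 1 and 8: a3 ≤ a4 and a4 ≤ 3, so a3 ≤ 3. But 3 < 5, so no value of a3 works.

Unsatisfiable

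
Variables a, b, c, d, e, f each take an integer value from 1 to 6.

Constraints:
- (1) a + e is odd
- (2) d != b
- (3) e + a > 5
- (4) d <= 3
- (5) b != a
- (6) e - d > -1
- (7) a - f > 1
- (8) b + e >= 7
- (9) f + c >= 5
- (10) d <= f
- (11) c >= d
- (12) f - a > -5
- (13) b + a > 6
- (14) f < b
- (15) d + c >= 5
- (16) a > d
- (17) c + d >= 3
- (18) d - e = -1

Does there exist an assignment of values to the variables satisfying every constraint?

One satisfying assignment is a = 4, b = 5, c = 3, d = 2, e = 3, f = 2.
For the less obvious constraints — constraint 3: e + a = 7; constraint 6: e - d = 1 — and the others hold by inspection.

Satisfiable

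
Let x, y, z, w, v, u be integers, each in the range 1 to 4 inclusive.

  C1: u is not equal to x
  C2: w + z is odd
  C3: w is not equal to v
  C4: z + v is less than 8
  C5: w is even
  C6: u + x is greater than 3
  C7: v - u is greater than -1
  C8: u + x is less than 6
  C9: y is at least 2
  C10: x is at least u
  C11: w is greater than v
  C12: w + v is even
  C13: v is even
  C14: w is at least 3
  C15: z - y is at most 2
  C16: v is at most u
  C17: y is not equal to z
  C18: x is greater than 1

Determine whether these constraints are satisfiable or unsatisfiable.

The assignment x = 3, y = 2, z = 3, w = 4, v = 2, u = 2 works:
  constraint 4 holds since z + v = 5.
  constraint 6 holds since u + x = 5.
  constraint 7 holds since v - u = 0.
The rest check out directly.

Satisfiable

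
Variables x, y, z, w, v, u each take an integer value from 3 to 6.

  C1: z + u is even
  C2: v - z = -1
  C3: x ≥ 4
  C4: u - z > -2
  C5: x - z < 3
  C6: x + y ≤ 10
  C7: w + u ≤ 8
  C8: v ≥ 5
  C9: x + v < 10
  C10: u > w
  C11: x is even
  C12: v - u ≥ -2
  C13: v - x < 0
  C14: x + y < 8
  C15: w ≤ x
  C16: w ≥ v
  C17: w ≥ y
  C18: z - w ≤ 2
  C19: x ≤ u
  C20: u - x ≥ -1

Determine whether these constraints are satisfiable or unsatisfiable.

From constraints 8 and 16: w ≥ v ≥ 5. From constraints 3 and 19: u ≥ x ≥ 4. Hence w + u ≥ 9. But constraint 7 requires w + u ≤ 8, and 8 < 9. Contradiction.

Unsatisfiable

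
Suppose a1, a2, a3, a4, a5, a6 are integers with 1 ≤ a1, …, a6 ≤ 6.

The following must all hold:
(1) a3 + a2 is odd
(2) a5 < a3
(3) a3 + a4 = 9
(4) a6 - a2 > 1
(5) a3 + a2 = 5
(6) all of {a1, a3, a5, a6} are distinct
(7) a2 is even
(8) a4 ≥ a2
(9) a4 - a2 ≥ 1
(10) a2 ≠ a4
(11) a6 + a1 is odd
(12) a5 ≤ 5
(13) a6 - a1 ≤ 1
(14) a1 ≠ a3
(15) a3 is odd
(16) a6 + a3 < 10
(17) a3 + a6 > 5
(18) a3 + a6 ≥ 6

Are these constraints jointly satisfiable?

Satisfiable

Try a1 = 6, a2 = 2, a3 = 3, a4 = 6, a5 = 2, a6 = 5.
Check constraint 3: a3 + a4 = 9; constraint 4: a6 - a2 = 3; constraint 5: a3 + a2 = 5. The remaining constraints are straightforward to verify.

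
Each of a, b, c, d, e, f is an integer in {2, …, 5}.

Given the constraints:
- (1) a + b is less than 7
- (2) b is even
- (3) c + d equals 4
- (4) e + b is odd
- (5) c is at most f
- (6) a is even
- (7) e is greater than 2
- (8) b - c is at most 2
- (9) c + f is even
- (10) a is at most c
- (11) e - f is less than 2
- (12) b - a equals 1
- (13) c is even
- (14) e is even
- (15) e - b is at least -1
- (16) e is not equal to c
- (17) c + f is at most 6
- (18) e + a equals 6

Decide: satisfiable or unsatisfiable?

Unsatisfiable

Constraint 14 makes e even and constraint 2 makes b even, so e + b must be even. Constraint 4 says e + b is odd — contradiction.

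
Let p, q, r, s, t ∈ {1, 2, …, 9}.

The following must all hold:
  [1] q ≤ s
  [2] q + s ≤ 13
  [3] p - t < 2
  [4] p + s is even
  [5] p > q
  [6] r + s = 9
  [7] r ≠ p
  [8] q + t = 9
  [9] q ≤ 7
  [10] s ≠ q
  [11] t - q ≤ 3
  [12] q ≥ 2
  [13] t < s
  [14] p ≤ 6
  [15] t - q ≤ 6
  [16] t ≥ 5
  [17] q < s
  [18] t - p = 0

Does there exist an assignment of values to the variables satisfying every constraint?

Satisfiable

The assignment p = 6, q = 3, r = 1, s = 8, t = 6 works:
  constraint 2 holds since q + s = 11.
  constraint 3 holds since p - t = 0.
The rest check out directly.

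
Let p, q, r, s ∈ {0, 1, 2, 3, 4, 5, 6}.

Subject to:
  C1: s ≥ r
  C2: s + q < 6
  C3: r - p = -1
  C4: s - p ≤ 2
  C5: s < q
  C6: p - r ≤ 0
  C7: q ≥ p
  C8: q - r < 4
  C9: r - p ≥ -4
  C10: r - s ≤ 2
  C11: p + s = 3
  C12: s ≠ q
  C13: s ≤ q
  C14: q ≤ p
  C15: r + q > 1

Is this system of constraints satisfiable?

Unsatisfiable

Constraints 1, 5, 6, and 14 give p ≤ r, r ≤ s, s < q, q ≤ p. Chaining: p ≤ r ≤ s < q ≤ p, which forces p < p — impossible.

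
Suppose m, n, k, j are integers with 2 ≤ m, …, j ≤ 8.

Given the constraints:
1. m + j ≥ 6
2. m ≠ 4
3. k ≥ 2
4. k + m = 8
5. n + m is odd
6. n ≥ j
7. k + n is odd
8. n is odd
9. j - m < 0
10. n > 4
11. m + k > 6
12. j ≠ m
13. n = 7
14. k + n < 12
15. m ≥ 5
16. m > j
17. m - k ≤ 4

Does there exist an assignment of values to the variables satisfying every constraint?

The assignment m = 6, n = 7, k = 2, j = 3 works:
  constraint 1 holds since m + j = 9.
  constraint 4 holds since k + m = 8.
The rest check out directly.

Satisfiable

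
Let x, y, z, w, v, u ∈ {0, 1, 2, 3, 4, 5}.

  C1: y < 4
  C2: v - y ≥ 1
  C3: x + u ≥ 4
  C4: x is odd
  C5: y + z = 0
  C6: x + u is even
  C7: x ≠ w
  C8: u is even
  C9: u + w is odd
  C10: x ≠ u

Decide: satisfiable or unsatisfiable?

Constraint 4 makes x odd and constraint 8 makes u even, so x + u must be odd. Constraint 6 says x + u is even — contradiction.

Unsatisfiable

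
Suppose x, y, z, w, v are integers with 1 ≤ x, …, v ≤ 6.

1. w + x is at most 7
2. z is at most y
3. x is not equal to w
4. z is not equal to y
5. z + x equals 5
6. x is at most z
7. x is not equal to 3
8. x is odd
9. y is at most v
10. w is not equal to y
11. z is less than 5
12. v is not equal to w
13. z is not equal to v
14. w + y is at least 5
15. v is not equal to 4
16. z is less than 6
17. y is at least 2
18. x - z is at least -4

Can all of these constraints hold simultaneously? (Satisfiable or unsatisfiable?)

Try x = 1, y = 5, z = 4, w = 3, v = 5.
Check constraint 1: w + x = 4; constraint 5: z + x = 5. The remaining constraints are straightforward to verify.

Satisfiable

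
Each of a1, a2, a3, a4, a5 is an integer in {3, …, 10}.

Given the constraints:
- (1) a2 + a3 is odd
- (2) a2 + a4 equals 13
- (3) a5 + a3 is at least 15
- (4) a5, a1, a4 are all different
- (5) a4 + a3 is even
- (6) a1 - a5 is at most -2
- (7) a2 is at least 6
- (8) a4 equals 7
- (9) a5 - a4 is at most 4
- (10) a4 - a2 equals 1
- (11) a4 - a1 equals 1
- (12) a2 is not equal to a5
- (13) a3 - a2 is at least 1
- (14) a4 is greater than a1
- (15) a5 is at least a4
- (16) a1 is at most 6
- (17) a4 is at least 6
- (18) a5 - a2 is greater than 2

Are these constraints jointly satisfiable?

Satisfiable

The assignment a1 = 6, a2 = 6, a3 = 9, a4 = 7, a5 = 9 works:
  constraint 2 holds since a2 + a4 = 13.
  constraint 3 holds since a5 + a3 = 18.
  constraint 6 holds since a1 - a5 = -3.
The rest check out directly.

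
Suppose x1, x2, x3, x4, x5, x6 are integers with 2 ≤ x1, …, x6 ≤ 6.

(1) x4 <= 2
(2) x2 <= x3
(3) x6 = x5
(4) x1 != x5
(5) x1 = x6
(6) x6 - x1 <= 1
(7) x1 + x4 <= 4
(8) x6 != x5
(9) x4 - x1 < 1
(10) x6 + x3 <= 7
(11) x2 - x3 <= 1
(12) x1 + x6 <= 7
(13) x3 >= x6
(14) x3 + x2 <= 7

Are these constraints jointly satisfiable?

From constraints 3 and 5, x1 = x6 = x5, so x1 = x5. But constraint 4 says x1 ≠ x5. Contradiction.

Unsatisfiable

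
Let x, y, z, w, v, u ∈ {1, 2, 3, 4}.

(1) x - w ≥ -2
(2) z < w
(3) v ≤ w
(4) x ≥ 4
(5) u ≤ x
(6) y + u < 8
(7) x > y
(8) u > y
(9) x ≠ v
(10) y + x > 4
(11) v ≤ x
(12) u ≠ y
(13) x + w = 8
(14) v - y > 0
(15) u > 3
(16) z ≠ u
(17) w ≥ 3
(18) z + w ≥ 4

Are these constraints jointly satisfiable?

Satisfiable

The assignment x = 4, y = 1, z = 3, w = 4, v = 2, u = 4 works:
  constraint 1 holds since x - w = 0.
  constraint 6 holds since y + u = 5.
  constraint 10 holds since y + x = 5.
The rest check out directly.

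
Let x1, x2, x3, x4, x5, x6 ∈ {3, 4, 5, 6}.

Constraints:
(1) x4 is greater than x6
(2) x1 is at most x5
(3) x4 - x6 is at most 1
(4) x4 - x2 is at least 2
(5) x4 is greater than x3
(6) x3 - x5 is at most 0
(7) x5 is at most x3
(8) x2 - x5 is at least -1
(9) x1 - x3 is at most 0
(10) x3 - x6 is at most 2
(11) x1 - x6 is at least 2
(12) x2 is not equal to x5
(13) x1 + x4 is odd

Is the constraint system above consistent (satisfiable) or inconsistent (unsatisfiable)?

Unsatisfiable

Constraints 3, 4, 6, 8, 9, and 11 give x3 − x1 ≥ 0, x1 − x6 ≥ 2, x6 − x4 ≥ -1, x4 − x2 ≥ 2, x2 − x5 ≥ -1, x5 − x3 ≥ 0.
Adding all 6 inequalities: the left sides telescope to 0, and the right sides sum to 0 + 2 + (-1) + 2 + (-1) + 0 = 2. So 0 ≥ 2, which is false.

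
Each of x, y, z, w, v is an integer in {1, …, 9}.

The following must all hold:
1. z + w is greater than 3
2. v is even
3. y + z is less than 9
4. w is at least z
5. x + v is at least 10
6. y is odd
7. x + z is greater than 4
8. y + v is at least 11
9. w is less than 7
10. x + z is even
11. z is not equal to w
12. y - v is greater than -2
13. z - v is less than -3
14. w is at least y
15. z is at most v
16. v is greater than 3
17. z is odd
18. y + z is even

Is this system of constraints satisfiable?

Satisfiable

One satisfying assignment is x = 5, y = 5, z = 1, w = 5, v = 6.
For the less obvious constraints — constraint 1: z + w = 6; constraint 3: y + z = 6; constraint 5: x + v = 11 — and the others hold by inspection.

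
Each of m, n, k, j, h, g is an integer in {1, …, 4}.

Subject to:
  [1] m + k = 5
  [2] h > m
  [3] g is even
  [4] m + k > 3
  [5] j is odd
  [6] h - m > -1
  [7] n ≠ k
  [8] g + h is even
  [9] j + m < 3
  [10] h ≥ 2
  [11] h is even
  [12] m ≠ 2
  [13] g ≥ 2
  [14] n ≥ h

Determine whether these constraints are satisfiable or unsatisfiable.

Satisfiable

One satisfying assignment is m = 1, n = 2, k = 4, j = 1, h = 2, g = 2.
For the less obvious constraints — constraint 1: m + k = 5; constraint 4: m + k = 5; constraint 6: h - m = 1 — and the others hold by inspection.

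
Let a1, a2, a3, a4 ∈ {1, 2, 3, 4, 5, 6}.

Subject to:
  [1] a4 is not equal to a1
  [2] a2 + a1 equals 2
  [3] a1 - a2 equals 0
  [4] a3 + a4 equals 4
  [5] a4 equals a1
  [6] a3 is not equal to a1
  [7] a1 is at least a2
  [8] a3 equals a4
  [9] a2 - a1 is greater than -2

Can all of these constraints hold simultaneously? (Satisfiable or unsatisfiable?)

From constraints 5 and 8, a3 = a4 = a1, so a3 = a1. But constraint 6 says a3 ≠ a1. Contradiction.

Unsatisfiable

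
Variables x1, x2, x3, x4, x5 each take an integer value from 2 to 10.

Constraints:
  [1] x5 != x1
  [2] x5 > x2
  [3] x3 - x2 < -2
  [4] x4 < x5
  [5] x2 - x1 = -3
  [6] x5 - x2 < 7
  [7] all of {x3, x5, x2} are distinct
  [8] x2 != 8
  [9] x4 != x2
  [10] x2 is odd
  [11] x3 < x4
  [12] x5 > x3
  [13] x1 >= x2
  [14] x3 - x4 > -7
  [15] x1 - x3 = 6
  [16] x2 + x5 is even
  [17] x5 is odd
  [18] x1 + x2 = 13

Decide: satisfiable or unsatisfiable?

Satisfiable

One satisfying assignment is x1 = 8, x2 = 5, x3 = 2, x4 = 8, x5 = 9.
For the less obvious constraints — constraint 3: x3 - x2 = -3; constraint 5: x2 - x1 = -3 — and the others hold by inspection.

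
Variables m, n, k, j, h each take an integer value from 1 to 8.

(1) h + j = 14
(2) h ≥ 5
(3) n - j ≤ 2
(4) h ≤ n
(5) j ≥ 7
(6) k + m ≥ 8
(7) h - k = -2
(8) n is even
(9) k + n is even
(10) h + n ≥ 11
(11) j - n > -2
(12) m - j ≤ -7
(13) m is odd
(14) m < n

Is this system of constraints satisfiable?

Satisfiable

Take m = 1, n = 8, k = 8, j = 8, h = 6. Then constraint 1: h + j = 14; constraint 3: n - j = 0; constraint 6: k + m = 9, and every other listed constraint is also met.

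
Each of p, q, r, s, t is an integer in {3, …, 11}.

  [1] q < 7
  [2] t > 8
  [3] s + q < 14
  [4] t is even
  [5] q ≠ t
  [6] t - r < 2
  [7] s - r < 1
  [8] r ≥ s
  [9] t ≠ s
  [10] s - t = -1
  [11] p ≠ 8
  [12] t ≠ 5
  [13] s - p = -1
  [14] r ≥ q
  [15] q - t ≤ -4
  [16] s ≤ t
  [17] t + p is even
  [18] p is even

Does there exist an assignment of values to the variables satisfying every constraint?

Satisfiable

The assignment p = 10, q = 4, r = 11, s = 9, t = 10 works:
  constraint 3 holds since s + q = 13.
  constraint 6 holds since t - r = -1.
The rest check out directly.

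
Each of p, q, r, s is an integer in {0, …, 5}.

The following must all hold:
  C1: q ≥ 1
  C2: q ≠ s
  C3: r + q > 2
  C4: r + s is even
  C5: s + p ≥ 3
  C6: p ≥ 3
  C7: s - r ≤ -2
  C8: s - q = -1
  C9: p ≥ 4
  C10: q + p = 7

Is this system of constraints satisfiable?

The assignment p = 5, q = 2, r = 3, s = 1 works:
  constraint 3 holds since r + q = 5.
  constraint 5 holds since s + p = 6.
  constraint 7 holds since s - r = -2.
The rest check out directly.

Satisfiable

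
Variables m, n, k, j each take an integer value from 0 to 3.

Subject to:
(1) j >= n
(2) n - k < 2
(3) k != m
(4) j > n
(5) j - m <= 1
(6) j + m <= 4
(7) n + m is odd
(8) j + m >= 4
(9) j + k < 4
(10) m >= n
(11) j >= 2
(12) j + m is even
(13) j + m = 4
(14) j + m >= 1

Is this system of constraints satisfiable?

Take m = 2, n = 1, k = 1, j = 2. Then constraint 2: n - k = 0; constraint 5: j - m = 0; constraint 6: j + m = 4, and every other listed constraint is also met.

Satisfiable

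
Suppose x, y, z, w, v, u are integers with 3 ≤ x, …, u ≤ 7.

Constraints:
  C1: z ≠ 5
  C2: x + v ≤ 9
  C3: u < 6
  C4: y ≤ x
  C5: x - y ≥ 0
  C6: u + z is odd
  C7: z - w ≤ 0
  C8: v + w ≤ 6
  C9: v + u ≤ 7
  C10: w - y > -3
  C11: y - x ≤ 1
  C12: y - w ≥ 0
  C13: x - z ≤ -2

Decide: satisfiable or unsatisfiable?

Unsatisfiable

Constraints 7, 11, 12, and 13 give z − x ≥ 2, x − y ≥ -1, y − w ≥ 0, w − z ≥ 0.
Adding all 4 inequalities: the left sides telescope to 0, and the right sides sum to 2 + (-1) + 0 + 0 = 1. So 0 ≥ 1, which is false.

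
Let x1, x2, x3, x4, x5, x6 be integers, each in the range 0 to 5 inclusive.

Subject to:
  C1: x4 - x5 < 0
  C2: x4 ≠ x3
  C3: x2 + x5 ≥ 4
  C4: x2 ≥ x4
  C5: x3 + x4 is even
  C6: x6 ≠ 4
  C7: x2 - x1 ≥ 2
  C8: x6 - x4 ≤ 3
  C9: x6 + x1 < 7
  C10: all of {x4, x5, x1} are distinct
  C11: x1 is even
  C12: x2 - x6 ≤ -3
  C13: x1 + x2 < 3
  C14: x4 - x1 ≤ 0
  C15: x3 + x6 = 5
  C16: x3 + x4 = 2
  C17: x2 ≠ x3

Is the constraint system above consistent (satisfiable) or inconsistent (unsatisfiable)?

Unsatisfiable

Constraints 7, 8, 12, and 14 give x1 − x4 ≥ 0, x4 − x6 ≥ -3, x6 − x2 ≥ 3, x2 − x1 ≥ 2.
Adding all 4 inequalities: the left sides telescope to 0, and the right sides sum to 0 + (-3) + 3 + 2 = 2. So 0 ≥ 2, which is false.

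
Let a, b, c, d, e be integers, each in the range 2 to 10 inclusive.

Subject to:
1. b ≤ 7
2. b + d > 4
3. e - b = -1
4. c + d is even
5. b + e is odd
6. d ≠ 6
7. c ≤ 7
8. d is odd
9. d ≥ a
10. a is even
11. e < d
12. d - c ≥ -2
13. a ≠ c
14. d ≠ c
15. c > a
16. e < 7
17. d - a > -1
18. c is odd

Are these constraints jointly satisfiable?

Take a = 2, b = 3, c = 5, d = 3, e = 2. Then constraint 2: b + d = 6; constraint 3: e - b = -1, and every other listed constraint is also met.

Satisfiable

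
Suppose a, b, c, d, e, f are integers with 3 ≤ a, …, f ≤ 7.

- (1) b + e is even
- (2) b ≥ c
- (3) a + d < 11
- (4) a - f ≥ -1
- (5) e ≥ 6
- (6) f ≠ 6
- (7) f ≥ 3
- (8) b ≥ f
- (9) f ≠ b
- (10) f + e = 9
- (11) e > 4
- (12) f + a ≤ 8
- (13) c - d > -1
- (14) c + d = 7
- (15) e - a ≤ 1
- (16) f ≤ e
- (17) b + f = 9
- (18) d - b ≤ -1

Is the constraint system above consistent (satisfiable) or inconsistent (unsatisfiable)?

Satisfiable

One satisfying assignment is a = 5, b = 6, c = 4, d = 3, e = 6, f = 3.
For the less obvious constraints — constraint 3: a + d = 8; constraint 4: a - f = 2 — and the others hold by inspection.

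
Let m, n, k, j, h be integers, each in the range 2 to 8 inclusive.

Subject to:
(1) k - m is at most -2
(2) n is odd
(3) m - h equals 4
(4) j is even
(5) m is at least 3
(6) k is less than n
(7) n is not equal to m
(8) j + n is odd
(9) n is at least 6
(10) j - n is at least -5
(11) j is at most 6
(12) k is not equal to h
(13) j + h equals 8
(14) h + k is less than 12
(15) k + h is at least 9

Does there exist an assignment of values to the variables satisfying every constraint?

Satisfiable

Try m = 8, n = 7, k = 6, j = 4, h = 4.
Check constraint 1: k - m = -2; constraint 3: m - h = 4. The remaining constraints are straightforward to verify.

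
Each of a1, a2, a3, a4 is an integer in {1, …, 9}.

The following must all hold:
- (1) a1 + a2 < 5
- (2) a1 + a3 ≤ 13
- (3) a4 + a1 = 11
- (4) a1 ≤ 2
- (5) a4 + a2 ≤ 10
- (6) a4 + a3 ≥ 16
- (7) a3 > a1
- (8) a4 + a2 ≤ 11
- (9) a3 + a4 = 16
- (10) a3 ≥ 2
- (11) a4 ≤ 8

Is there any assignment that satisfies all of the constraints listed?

Unsatisfiable

From constraint 11: a4 ≤ 8. From constraint 4: a1 ≤ 2. Hence a4 + a1 ≤ 10. But constraint 3 requires a4 + a1 = 11, and 11 > 10. Contradiction.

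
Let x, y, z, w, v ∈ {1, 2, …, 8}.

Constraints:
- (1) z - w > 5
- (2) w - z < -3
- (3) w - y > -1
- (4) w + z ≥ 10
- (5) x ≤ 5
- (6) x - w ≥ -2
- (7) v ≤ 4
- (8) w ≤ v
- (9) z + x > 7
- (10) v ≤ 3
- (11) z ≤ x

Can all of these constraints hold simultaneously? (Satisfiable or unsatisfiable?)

From constraints 8 and 10: w ≤ v ≤ 3. From constraints 5 and 11: z ≤ x ≤ 5. Hence w + z ≤ 8. But constraint 4 requires w + z ≥ 10, and 10 > 8. Contradiction.

Unsatisfiable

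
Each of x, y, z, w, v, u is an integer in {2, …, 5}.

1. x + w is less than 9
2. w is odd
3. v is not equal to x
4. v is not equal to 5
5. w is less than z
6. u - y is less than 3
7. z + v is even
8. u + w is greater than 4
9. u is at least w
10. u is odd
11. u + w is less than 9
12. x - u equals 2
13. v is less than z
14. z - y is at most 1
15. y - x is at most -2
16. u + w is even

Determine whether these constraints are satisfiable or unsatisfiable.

One satisfying assignment is x = 5, y = 3, z = 4, w = 3, v = 2, u = 3.
For the less obvious constraints — constraint 1: x + w = 8; constraint 6: u - y = 0 — and the others hold by inspection.

Satisfiable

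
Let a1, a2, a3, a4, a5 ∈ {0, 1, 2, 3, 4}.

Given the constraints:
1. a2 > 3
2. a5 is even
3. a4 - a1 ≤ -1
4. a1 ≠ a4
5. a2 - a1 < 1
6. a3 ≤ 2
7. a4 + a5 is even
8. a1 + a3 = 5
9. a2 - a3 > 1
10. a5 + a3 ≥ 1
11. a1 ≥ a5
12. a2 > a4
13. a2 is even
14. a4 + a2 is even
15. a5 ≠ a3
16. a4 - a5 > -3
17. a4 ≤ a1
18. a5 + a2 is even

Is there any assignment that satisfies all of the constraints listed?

Satisfiable

Setting (a1, a2, a3, a4, a5) = (4, 4, 1, 0, 2) satisfies everything: constraint 3: a4 - a1 = -4; constraint 5: a2 - a1 = 0; constraint 8: a1 + a3 = 5, and the others follow.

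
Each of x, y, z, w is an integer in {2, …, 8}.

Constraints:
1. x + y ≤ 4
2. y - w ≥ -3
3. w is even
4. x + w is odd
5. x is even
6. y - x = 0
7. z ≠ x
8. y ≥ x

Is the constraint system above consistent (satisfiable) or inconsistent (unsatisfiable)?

Constraint 5 makes x even and constraint 3 makes w even, so x + w must be even. Constraint 4 says x + w is odd — contradiction.

Unsatisfiable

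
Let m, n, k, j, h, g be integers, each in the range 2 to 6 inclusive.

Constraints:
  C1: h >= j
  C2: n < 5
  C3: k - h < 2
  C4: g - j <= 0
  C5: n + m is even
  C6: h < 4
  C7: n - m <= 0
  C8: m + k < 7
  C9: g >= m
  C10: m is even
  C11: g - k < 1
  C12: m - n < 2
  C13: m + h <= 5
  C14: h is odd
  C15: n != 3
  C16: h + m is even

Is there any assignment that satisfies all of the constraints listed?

Constraint 14 makes h odd and constraint 10 makes m even, so h + m must be odd. Constraint 16 says h + m is even — contradiction.

Unsatisfiable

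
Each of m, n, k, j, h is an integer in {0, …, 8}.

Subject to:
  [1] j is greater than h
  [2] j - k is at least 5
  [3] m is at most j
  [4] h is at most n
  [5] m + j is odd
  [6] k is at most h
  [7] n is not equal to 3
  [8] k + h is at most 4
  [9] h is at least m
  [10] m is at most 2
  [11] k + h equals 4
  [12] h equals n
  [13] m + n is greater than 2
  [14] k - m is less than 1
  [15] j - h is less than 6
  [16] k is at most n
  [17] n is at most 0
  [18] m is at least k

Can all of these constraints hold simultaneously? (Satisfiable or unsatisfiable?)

Unsatisfiable

From constraints 10 and 18: k ≤ m ≤ 2. From constraints 4 and 17: h ≤ n ≤ 0. Hence k + h ≤ 2. But constraint 11 requires k + h = 4, and 4 > 2. Contradiction.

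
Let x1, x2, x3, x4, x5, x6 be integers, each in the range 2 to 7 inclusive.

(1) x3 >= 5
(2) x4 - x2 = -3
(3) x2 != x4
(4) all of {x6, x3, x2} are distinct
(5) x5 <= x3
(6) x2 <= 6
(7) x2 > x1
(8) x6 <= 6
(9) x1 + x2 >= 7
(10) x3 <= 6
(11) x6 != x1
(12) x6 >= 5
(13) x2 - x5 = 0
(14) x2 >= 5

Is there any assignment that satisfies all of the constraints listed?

Constraints 1, 6, 8, 10, 12, and 14 confine each of x6, x3, x2 to the 2 values {5, 6}.
Constraint 4 requires all 3 of them to be distinct, but only 2 values are available — impossible by the pigeonhole principle.

Unsatisfiable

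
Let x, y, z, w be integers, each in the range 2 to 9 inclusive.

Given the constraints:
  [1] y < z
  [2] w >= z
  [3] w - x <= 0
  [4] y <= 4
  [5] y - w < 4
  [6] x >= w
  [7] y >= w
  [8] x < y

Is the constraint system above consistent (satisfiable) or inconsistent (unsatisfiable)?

Constraints 1, 2, 3, and 8 give z ≤ w, w ≤ x, x < y, y < z. Chaining: z ≤ w ≤ x < y < z, which forces z < z — impossible.

Unsatisfiable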